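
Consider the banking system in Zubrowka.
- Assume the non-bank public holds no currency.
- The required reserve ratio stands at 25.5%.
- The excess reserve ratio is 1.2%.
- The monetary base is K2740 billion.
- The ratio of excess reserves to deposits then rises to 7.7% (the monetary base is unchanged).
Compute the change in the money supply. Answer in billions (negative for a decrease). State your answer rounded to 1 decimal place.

Initially m₁ = 1 / (0.255 + 0.012) ≈ 3.745318, so M₁ = 3.745318 × 2740 ≈ 10262.1713 billion.
After the change m₂ = 1 / (0.255 + 0.077) ≈ 3.012048, so M₂ = 3.012048 × 2740 ≈ 8253.0115 billion.
ΔM = M₂ − M₁ = 8253.0115 − 10262.1713 = -2009.1598 billion.

-2009.2 billion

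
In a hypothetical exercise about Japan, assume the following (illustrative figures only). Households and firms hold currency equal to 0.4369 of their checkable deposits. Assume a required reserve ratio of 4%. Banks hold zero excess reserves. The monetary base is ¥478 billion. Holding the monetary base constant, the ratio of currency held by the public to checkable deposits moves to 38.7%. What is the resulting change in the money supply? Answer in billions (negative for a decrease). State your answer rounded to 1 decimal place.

¥112.4 billion

Initially m₁ = (1 + 0.4369) / (0.04 + 0.4369) ≈ 3.01300, so M₁ = 3.01300 × 478 = 1440.214 billion.
After the change m₂ = (1 + 0.387) / (0.04 + 0.387) ≈ 3.24824, so M₂ = 3.24824 × 478 ≈ 1552.6587 billion.
ΔM = M₂ − M₁ = 1552.6587 − 1440.214 = 112.4447 billion.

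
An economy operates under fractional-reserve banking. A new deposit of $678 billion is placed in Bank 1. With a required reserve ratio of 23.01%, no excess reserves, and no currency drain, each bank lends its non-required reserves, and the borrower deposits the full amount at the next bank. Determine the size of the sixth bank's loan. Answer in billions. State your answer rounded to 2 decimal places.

Each bank lends a fraction (1 − rr) = 0.7699 of the deposit it receives, so Bank 6 receives 678·0.7699^5 and lends 678·0.7699^6 ≈ 141.2003 billion.

$141.20 billion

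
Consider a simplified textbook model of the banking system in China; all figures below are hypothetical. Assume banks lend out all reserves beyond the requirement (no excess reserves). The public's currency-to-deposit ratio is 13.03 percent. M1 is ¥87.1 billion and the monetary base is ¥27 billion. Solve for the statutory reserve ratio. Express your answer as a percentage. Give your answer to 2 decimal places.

Using m = M/MB = 87.1/27 ≈ 3.225926. Since m = (1 + c)/(c + rr + e), the denominator satisfies c + rr + e = (1 + c)/m = (1 + 0.1303) / 3.225926 ≈ 0.350380.
With c = 0.1303 and e = 0, the statutory reserve ratio is 0.350380 − 0.1303 − 0 = 0.22008.

22.01%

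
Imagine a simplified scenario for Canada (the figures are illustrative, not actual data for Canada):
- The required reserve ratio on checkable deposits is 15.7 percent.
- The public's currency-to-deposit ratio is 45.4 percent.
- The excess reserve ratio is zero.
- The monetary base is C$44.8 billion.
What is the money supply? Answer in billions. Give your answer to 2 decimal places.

The money multiplier is m = (1 + c) / (rr + c) = (1 + 0.454) / (0.157 + 0.454) ≈ 2.37971.
So M = m × MB = 2.37971 × 44.8 ≈ 106.611 billion.

C$106.61 billion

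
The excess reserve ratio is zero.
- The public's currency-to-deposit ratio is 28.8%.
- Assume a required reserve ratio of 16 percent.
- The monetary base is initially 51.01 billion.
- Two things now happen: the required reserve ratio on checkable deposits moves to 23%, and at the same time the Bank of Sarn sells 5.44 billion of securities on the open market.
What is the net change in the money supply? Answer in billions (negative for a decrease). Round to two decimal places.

Before: m₁ = (1 + 0.288) / (0.16 + 0.288) = 2.87500, MB₁ = 51.01, so M₁ = 2.87500 × 51.01 ≈ 146.6538 billion.
After: m₂ = (1 + 0.288) / (0.23 + 0.288) ≈ 2.48649, MB₂ = 51.01 − 5.44 = 45.57, so M₂ = 2.48649 × 45.57 ≈ 113.3093 billion.
ΔM = M₂ − M₁ = 113.3093 − 146.6538 = -33.3445 billion.

-33.34 billion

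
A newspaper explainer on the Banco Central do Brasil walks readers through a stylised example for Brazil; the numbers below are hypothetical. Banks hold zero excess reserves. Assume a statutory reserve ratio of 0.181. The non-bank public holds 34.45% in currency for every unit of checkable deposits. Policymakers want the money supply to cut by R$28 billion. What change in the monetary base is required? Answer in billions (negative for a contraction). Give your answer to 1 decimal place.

The money multiplier is m = (1 + c) / (rr + c) = (1 + 0.3445) / (0.181 + 0.3445) ≈ 2.5585.
ΔMB = ΔM / m = (−28) / 2.5585 ≈ -10.9439 billion.

-10.9 billion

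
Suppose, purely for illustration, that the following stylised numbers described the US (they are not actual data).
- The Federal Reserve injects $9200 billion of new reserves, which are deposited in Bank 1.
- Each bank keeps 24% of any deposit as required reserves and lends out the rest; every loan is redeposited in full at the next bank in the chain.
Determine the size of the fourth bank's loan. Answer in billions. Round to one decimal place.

$3069.3 billion

Each bank lends a fraction (1 − rr) = 0.7600 of the deposit it receives, so Bank 4 receives 9200·0.7600^3 and lends 9200·0.7600^4 ≈ 3069.3202 billion.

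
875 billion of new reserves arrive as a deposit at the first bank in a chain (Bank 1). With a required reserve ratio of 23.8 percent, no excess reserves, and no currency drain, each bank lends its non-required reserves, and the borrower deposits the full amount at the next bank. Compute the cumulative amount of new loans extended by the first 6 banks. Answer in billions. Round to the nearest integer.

Bank i lends (1 − rr)^i of the original deposit: Bank 1 lends 875·0.7620 = 666.7500, Bank 2 lends 875·0.7620² = 508.0635, and so on.
Summing a geometric series: total = 875·[0.7620·(1 − 0.7620^6) / (1 − 0.7620)] ≈ 2253.0473 billion.

2253 billion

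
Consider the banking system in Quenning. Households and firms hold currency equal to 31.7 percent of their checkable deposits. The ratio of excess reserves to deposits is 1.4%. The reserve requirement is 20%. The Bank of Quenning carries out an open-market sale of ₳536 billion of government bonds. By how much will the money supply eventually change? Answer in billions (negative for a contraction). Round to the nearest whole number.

The money multiplier is m = (1 + c) / (rr + e + c) = (1 + 0.317) / (0.2 + 0.014 + 0.317) ≈ 2.4802.
The sale removes 536 billion of base, so ΔM = m × ΔMB = 2.4802 × (−536) = -1329.3872 billion.

-1329 billion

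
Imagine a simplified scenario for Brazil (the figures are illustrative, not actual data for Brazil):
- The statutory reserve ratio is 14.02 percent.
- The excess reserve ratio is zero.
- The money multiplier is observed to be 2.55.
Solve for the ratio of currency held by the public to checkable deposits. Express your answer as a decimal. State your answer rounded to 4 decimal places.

0.4145

Using m = 2.55. From m = (1 + c)/(c + rr + e), rearranging gives 1 + c = m·(c + rr + e), so c·(1 − m) = m·(rr + e) − 1.
Hence c = [m·(rr + e) − 1]/(1 − m) = [2.55 × (0.1402 + 0) − 1] / (1 − 2.55) ≈ 0.414510.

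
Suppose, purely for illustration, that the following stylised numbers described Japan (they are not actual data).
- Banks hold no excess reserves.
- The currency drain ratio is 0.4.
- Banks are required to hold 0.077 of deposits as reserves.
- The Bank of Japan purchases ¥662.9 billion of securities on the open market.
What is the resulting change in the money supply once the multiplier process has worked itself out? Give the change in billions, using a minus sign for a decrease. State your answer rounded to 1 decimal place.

The money multiplier is m = (1 + c) / (rr + c) = (1 + 0.4) / (0.077 + 0.4) ≈ 2.93501.
The purchase adds 662.9 billion of base, so ΔM = m × ΔMB = 2.93501 × (+662.9) ≈ 1945.6181 billion.

¥1945.6 billion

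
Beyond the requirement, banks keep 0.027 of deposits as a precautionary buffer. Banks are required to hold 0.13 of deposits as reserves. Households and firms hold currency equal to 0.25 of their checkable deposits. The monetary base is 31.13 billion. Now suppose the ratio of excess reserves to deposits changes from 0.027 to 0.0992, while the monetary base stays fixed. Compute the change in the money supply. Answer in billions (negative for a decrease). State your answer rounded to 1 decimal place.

Initially m₁ = (1 + 0.25) / (0.13 + 0.027 + 0.25) ≈ 3.0713, so M₁ = 3.0713 × 31.13 ≈ 95.6096 billion.
After the change m₂ = (1 + 0.25) / (0.13 + 0.0992 + 0.25) ≈ 2.6085, so M₂ = 2.6085 × 31.13 ≈ 81.2026 billion.
ΔM = M₂ − M₁ = 81.2026 − 95.6096 = -14.407 billion.

-14.4 billion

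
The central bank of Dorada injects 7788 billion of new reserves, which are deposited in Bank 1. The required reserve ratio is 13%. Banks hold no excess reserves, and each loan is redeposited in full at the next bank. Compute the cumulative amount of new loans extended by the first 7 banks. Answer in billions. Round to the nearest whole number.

32457 billion

Bank i lends (1 − rr)^i of the original deposit: Bank 1 lends 7788·0.8700 = 6775.5600, Bank 2 lends 7788·0.8700² = 5894.7372, and so on.
Summing a geometric series: total = 7788·[0.8700·(1 − 0.8700^7) / (1 − 0.8700)] ≈ 32457.2885 billion.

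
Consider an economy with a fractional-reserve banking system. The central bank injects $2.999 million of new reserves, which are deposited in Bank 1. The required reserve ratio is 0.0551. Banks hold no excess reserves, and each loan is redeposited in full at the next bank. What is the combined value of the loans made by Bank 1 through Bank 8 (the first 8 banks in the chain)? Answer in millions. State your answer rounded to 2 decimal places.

Bank i lends (1 − rr)^i of the original deposit: Bank 1 lends 2.999·0.9449 ≈ 2.8338, Bank 2 lends 2.999·0.9449² ≈ 2.6776, and so on.
Summing a geometric series: total = 2.999·[0.9449·(1 − 0.9449^8) / (1 − 0.9449)] ≈ 18.7481 million.

$18.75 million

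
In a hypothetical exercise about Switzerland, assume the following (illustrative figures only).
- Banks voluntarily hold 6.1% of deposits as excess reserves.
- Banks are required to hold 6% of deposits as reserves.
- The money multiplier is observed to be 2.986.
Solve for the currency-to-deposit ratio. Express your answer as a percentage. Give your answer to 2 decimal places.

32.16%

Using m = 2.986. From m = (1 + c)/(c + rr + e), rearranging gives 1 + c = m·(c + rr + e), so c·(1 − m) = m·(rr + e) − 1.
Hence c = [m·(rr + e) − 1]/(1 − m) = [2.986 × (0.06 + 0.061) − 1] / (1 − 2.986) ≈ 0.321598.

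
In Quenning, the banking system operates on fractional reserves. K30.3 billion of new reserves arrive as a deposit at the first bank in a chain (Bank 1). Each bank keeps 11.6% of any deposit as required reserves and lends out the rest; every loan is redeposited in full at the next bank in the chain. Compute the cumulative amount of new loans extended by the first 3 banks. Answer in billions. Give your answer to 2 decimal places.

K71.39 billion

Bank i lends (1 − rr)^i of the original deposit: Bank 1 lends 30.3·0.8840 = 26.7852, Bank 2 lends 30.3·0.8840² ≈ 23.6781, and so on.
Summing a geometric series: total = 30.3·[0.8840·(1 − 0.8840^3) / (1 − 0.8840)] ≈ 71.3948 billion.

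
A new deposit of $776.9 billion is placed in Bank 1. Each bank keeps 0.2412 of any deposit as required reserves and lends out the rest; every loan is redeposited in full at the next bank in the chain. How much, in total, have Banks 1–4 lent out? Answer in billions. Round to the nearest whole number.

$1634 billion

Bank i lends (1 − rr)^i of the original deposit: Bank 1 lends 776.9·0.7588 ≈ 589.5117, Bank 2 lends 776.9·0.7588² ≈ 447.3215, and so on.
Summing a geometric series: total = 776.9·[0.7588·(1 − 0.7588^4) / (1 − 0.7588)] ≈ 1633.8184 billion.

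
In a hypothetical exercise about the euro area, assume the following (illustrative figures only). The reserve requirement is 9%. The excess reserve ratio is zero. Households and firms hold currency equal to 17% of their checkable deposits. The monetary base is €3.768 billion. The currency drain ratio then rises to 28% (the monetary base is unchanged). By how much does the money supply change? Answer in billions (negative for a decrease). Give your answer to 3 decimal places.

Initially m₁ = (1 + 0.17) / (0.09 + 0.17) = 4.5, so M₁ = 4.5 × 3.768 = 16.956 billion.
After the change m₂ = (1 + 0.28) / (0.09 + 0.28) ≈ 3.45946, so M₂ = 3.45946 × 3.768 ≈ 13.0352 billion.
ΔM = M₂ − M₁ = 13.0352 − 16.956 = -3.9208 billion.

-3.921 billion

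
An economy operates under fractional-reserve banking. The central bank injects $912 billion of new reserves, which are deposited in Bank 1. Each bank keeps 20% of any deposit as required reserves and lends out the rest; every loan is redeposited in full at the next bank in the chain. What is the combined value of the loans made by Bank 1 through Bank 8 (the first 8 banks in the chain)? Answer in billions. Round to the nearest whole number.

$3036 billion

Bank i lends (1 − rr)^i of the original deposit: Bank 1 lends 912·0.8000 = 729.6000, Bank 2 lends 912·0.8000² = 583.6800, and so on.
Summing a geometric series: total = 912·[0.8000·(1 − 0.8000^8) / (1 − 0.8000)] ≈ 3035.9672 billion.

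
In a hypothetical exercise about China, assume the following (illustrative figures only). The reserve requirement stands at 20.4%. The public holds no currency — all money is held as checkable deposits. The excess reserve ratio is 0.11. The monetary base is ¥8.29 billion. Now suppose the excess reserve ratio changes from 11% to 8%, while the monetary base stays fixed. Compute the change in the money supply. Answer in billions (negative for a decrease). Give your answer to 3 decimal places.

¥2.789 billion

Initially m₁ = 1 / (0.204 + 0.11) ≈ 3.18471, so M₁ = 3.18471 × 8.29 ≈ 26.4012 billion.
After the change m₂ = 1 / (0.204 + 0.08) ≈ 3.52113, so M₂ = 3.52113 × 8.29 ≈ 29.1902 billion.
ΔM = M₂ − M₁ = 29.1902 − 26.4012 = 2.789 billion.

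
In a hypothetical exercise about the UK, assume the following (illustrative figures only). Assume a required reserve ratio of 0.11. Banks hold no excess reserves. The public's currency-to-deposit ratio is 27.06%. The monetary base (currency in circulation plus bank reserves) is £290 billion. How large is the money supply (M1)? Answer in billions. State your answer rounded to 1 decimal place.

£968.1 billion

The money multiplier is m = (1 + c) / (rr + c) = (1 + 0.2706) / (0.11 + 0.2706) ≈ 3.33841.
So M = m × MB = 3.33841 × 290 = 968.1389 billion.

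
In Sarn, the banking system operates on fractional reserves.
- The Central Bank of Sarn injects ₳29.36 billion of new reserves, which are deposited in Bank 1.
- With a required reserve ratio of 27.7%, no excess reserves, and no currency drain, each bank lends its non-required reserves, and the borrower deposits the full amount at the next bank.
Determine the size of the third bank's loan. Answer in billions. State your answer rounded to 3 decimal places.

Each bank lends a fraction (1 − rr) = 0.7230 of the deposit it receives, so Bank 3 receives 29.36·0.7230^2 and lends 29.36·0.7230^3 ≈ 11.0961 billion.

₳11.096 billion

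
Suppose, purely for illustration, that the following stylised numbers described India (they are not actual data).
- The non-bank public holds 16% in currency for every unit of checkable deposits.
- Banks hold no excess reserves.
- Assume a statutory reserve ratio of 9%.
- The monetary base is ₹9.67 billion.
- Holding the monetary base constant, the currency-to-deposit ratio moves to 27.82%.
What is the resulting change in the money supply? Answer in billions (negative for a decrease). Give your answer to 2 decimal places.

-11.30 billion

Initially m₁ = (1 + 0.16) / (0.09 + 0.16) = 4.64, so M₁ = 4.64 × 9.67 = 44.8688 billion.
After the change m₂ = (1 + 0.2782) / (0.09 + 0.2782) ≈ 3.4715, so M₂ = 3.4715 × 9.67 ≈ 33.5694 billion.
ΔM = M₂ − M₁ = 33.5694 − 44.8688 = -11.2994 billion.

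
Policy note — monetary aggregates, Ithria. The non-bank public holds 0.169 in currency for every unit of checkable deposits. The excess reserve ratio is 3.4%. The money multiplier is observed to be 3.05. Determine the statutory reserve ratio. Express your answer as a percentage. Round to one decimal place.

18.0%

Using m = 3.05. Since m = (1 + c)/(c + rr + e), the denominator satisfies c + rr + e = (1 + c)/m = (1 + 0.169) / 3.05 ≈ 0.383279.
With c = 0.169 and e = 0.034, the statutory reserve ratio is 0.383279 − 0.169 − 0.034 = 0.180279.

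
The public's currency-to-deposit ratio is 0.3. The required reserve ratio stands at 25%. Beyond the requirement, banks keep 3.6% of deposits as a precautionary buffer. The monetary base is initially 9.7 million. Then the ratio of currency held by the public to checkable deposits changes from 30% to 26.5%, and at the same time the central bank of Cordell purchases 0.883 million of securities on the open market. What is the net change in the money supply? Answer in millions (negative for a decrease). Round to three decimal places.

2.778 million

Before: m₁ = (1 + 0.3) / (0.25 + 0.036 + 0.3) ≈ 2.218430, MB₁ = 9.7, so M₁ = 2.218430 × 9.7 ≈ 21.5188 million.
After: m₂ = (1 + 0.265) / (0.25 + 0.036 + 0.265) ≈ 2.295826, MB₂ = 9.7 + 0.883 = 10.583, so M₂ = 2.295826 × 10.583 ≈ 24.2967 million.
ΔM = M₂ − M₁ = 24.2967 − 21.5188 = 2.7779 million.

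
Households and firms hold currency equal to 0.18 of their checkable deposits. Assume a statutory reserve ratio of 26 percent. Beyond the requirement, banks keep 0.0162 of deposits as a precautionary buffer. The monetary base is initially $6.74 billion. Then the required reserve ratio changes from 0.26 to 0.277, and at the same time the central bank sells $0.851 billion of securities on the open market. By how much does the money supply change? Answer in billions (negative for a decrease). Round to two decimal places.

Before: m₁ = (1 + 0.18) / (0.26 + 0.0162 + 0.18) ≈ 2.5866, MB₁ = 6.74, so M₁ = 2.5866 × 6.74 ≈ 17.4337 billion.
After: m₂ = (1 + 0.18) / (0.277 + 0.0162 + 0.18) ≈ 2.4937, MB₂ = 6.74 − 0.851 = 5.889, so M₂ = 2.4937 × 5.889 ≈ 14.6854 billion.
ΔM = M₂ − M₁ = 14.6854 − 17.4337 = -2.7483 billion.

-2.75 billion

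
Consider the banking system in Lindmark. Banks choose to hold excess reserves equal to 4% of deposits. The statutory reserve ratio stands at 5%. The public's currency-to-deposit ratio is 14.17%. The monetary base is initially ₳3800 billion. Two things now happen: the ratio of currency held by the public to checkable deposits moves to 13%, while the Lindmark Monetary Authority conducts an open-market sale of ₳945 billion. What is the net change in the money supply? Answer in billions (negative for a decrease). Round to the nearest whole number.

Before: m₁ = (1 + 0.1417) / (0.05 + 0.04 + 0.1417) ≈ 4.92749, MB₁ = 3800, so M₁ = 4.92749 × 3800 = 18724.462 billion.
After: m₂ = (1 + 0.13) / (0.05 + 0.04 + 0.13) ≈ 5.13636, MB₂ = 3800 − 945 = 2855, so M₂ = 5.13636 × 2855 = 14664.3078 billion.
ΔM = M₂ − M₁ = 14664.3078 − 18724.462 = -4060.1542 billion.

-4060 billion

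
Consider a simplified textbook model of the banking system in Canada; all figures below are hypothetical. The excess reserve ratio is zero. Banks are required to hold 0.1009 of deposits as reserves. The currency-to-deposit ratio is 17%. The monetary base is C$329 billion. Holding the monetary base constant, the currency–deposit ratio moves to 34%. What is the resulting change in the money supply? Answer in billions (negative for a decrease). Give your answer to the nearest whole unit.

-421 billion

Initially m₁ = (1 + 0.17) / (0.1009 + 0.17) ≈ 4.3189, so M₁ = 4.3189 × 329 = 1420.9181 billion.
After the change m₂ = (1 + 0.34) / (0.1009 + 0.34) ≈ 3.0392, so M₂ = 3.0392 × 329 = 999.8968 billion.
ΔM = M₂ − M₁ = 999.8968 − 1420.9181 = -421.0213 billion.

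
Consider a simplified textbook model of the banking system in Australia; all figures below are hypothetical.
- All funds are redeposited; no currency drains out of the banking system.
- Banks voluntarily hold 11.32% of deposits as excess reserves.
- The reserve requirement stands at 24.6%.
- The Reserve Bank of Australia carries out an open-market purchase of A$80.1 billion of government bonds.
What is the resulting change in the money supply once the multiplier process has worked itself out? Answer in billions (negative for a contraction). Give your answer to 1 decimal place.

The money multiplier is m = 1 / (rr + e) = 1 / (0.246 + 0.1132) ≈ 2.7840.
The purchase adds 80.1 billion of base, so ΔM = m × ΔMB = 2.7840 × (+80.1) = 222.9984 billion.

A$223.0 billion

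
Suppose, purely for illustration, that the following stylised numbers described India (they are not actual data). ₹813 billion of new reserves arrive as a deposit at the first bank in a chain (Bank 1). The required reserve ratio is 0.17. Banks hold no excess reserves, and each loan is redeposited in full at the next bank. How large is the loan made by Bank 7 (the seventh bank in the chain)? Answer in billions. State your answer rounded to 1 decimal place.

₹220.6 billion

Each bank lends a fraction (1 − rr) = 0.8300 of the deposit it receives, so Bank 7 receives 813·0.8300^6 and lends 813·0.8300^7 ≈ 220.6161 billion.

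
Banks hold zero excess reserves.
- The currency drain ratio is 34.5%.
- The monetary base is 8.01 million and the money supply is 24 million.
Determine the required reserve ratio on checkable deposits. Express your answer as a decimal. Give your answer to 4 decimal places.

Using m = M/MB = 24/8.01 ≈ 2.996255. Since m = (1 + c)/(c + rr + e), the denominator satisfies c + rr + e = (1 + c)/m = (1 + 0.345) / 2.996255 ≈ 0.448894.
With c = 0.345 and e = 0, the required reserve ratio on checkable deposits is 0.448894 − 0.345 − 0 = 0.103894.

0.1039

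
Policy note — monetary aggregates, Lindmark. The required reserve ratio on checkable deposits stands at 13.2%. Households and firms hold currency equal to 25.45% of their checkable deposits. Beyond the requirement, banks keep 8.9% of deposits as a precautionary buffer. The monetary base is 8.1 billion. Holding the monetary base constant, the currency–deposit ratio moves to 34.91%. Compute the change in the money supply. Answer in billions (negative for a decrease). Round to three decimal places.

Initially m₁ = (1 + 0.2545) / (0.132 + 0.089 + 0.2545) ≈ 2.63828, so M₁ = 2.63828 × 8.1 ≈ 21.3701 billion.
After the change m₂ = (1 + 0.3491) / (0.132 + 0.089 + 0.3491) ≈ 2.36643, so M₂ = 2.36643 × 8.1 ≈ 19.1681 billion.
ΔM = M₂ − M₁ = 19.1681 − 21.3701 = -2.202 billion.

-2.202 billion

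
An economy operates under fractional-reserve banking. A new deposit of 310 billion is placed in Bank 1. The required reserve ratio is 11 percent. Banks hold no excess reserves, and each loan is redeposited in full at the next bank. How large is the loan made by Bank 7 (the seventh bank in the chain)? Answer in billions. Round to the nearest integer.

Each bank lends a fraction (1 − rr) = 0.8900 of the deposit it receives, so Bank 7 receives 310·0.8900^6 and lends 310·0.8900^7 ≈ 137.1171 billion.

137 billion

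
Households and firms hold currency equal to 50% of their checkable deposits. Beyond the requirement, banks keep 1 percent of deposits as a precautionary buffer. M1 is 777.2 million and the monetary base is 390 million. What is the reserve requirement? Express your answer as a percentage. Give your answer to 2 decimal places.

24.27%

Using m = M/MB = 777.2/390 ≈ 1.992821. Since m = (1 + c)/(c + rr + e), the denominator satisfies c + rr + e = (1 + c)/m = (1 + 0.5) / 1.992821 ≈ 0.752702.
With c = 0.5 and e = 0.01, the reserve requirement is 0.752702 − 0.5 − 0.01 = 0.242702.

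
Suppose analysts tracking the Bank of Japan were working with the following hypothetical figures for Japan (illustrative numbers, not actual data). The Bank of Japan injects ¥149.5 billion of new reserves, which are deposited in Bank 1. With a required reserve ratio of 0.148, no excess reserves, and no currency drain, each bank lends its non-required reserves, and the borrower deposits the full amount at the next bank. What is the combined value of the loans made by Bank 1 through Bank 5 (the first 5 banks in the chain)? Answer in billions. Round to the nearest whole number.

¥474 billion

Bank i lends (1 − rr)^i of the original deposit: Bank 1 lends 149.5·0.8520 = 127.3740, Bank 2 lends 149.5·0.8520² ≈ 108.5226, and so on.
Summing a geometric series: total = 149.5·[0.8520·(1 − 0.8520^5) / (1 − 0.8520)] ≈ 474.2530 billion.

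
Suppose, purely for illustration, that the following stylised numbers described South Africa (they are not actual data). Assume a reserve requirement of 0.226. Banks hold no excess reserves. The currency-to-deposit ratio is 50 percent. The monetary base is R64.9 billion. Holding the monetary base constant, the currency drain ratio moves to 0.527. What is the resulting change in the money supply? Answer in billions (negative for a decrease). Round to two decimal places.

-2.48 billion

Initially m₁ = (1 + 0.5) / (0.226 + 0.5) ≈ 2.06612, so M₁ = 2.06612 × 64.9 ≈ 134.0912 billion.
After the change m₂ = (1 + 0.527) / (0.226 + 0.527) ≈ 2.02789, so M₂ = 2.02789 × 64.9 ≈ 131.6101 billion.
ΔM = M₂ − M₁ = 131.6101 − 134.0912 = -2.4811 billion.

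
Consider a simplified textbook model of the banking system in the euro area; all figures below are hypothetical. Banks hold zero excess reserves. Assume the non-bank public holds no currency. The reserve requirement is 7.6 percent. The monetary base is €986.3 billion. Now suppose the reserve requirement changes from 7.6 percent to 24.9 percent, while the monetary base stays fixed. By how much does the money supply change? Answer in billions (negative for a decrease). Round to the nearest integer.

-9017 billion

Initially m₁ = 1 / (0.076) ≈ 13.1579, so M₁ = 13.1579 × 986.3 ≈ 12977.6368 billion.
After the change m₂ = 1 / (0.249) ≈ 4.0161, so M₂ = 4.0161 × 986.3 ≈ 3961.0794 billion.
ΔM = M₂ − M₁ = 3961.0794 − 12977.6368 = -9016.5574 billion.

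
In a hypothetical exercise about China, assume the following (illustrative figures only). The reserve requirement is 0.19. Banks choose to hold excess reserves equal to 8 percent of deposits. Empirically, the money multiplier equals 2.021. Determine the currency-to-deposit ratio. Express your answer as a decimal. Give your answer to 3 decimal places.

0.445

Using m = 2.021. From m = (1 + c)/(c + rr + e), rearranging gives 1 + c = m·(c + rr + e), so c·(1 − m) = m·(rr + e) − 1.
Hence c = [m·(rr + e) − 1]/(1 − m) = [2.021 × (0.19 + 0.08) − 1] / (1 − 2.021) ≈ 0.444985.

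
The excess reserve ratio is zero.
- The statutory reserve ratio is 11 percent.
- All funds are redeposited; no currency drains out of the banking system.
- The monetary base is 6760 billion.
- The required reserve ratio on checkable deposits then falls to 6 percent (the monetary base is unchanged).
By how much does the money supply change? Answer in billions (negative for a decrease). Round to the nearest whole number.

51212 billion

Initially m₁ = 1 / (0.11) ≈ 9.09091, so M₁ = 9.09091 × 6760 = 61454.5516 billion.
After the change m₂ = 1 / (0.06) ≈ 16.66667, so M₂ = 16.66667 × 6760 = 112666.6892 billion.
ΔM = M₂ − M₁ = 112666.6892 − 61454.5516 = 51212.1376 billion.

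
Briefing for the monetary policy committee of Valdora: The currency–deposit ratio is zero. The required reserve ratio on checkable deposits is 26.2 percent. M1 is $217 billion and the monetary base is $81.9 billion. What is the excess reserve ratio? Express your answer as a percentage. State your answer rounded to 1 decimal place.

11.5%

Using m = M/MB = 217/81.9 ≈ 2.649573. Since m = (1 + c)/(c + rr + e), the denominator satisfies c + rr + e = (1 + c)/m = (1 + 0) / 2.649573 ≈ 0.377419.
With c = 0 and rr = 0.262, the excess reserve ratio is 0.377419 − 0 − 0.262 = 0.115419.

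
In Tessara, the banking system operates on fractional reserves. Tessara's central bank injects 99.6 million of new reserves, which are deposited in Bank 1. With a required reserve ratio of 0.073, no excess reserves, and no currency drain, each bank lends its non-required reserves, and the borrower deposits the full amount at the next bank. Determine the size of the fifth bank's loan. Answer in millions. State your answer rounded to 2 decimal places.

Each bank lends a fraction (1 − rr) = 0.9270 of the deposit it receives, so Bank 5 receives 99.6·0.9270^4 and lends 99.6·0.9270^5 ≈ 68.1802 million.

68.18 million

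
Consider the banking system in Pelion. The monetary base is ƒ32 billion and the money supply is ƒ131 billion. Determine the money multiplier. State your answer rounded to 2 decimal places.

4.09

The money multiplier is m = M / MB = 131 / 32 = 4.09375.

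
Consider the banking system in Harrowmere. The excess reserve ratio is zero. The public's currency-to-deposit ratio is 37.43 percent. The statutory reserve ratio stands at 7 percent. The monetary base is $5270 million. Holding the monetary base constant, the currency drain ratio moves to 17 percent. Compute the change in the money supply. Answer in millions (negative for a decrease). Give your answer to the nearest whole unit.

Initially m₁ = (1 + 0.3743) / (0.07 + 0.3743) ≈ 3.09318, so M₁ = 3.09318 × 5270 = 16301.0586 million.
After the change m₂ = (1 + 0.17) / (0.07 + 0.17) = 4.87500, so M₂ = 4.87500 × 5270 = 25691.25 million.
ΔM = M₂ − M₁ = 25691.25 − 16301.0586 = 9390.1914 million.

$9390 million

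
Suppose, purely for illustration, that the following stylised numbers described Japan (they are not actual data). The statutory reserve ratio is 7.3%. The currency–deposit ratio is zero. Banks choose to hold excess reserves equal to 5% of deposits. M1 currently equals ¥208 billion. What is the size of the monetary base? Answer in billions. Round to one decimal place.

¥25.6 billion

The money multiplier is m = 1 / (rr + e) = 1 / (0.073 + 0.05) ≈ 8.13008.
MB = M / m = 208 / 8.13008 ≈ 25.584 billion.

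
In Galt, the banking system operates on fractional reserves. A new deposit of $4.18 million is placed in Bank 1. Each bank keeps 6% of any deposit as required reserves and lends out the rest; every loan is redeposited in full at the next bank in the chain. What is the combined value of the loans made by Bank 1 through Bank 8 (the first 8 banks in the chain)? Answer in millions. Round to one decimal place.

Bank i lends (1 − rr)^i of the original deposit: Bank 1 lends 4.18·0.9400 = 3.9292, Bank 2 lends 4.18·0.9400² ≈ 3.6934, and so on.
Summing a geometric series: total = 4.18·[0.9400·(1 − 0.9400^8) / (1 − 0.9400)] ≈ 25.5680 million.

$25.6 million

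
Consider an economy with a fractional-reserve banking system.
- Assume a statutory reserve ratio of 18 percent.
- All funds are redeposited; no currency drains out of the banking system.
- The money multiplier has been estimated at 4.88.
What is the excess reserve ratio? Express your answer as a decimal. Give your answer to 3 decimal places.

Using m = 4.88. Since m = (1 + c)/(c + rr + e), the denominator satisfies c + rr + e = (1 + c)/m = (1 + 0) / 4.88 ≈ 0.204918.
With c = 0 and rr = 0.18, the excess reserve ratio is 0.204918 − 0 − 0.18 = 0.024918.

0.025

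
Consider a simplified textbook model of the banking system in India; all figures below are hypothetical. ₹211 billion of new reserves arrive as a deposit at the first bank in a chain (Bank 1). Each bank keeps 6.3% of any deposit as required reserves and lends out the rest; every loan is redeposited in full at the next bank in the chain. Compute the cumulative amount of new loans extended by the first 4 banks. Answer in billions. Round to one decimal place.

Bank i lends (1 − rr)^i of the original deposit: Bank 1 lends 211·0.9370 = 197.7070, Bank 2 lends 211·0.9370² ≈ 185.2515, and so on.
Summing a geometric series: total = 211·[0.9370·(1 − 0.9370^4) / (1 − 0.9370)] ≈ 719.1841 billion.

₹719.2 billion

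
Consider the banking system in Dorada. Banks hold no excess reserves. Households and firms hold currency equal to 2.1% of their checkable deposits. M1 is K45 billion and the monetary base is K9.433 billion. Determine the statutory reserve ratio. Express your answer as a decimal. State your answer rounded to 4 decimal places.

Using m = M/MB = 45/9.433 ≈ 4.770487. Since m = (1 + c)/(c + rr + e), the denominator satisfies c + rr + e = (1 + c)/m = (1 + 0.021) / 4.770487 ≈ 0.214024.
With c = 0.021 and e = 0, the statutory reserve ratio is 0.214024 − 0.021 − 0 = 0.193024.

0.1930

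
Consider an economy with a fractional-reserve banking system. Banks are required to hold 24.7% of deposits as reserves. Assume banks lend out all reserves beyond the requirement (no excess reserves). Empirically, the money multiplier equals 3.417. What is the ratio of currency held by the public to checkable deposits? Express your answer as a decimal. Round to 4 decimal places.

Using m = 3.417. From m = (1 + c)/(c + rr + e), rearranging gives 1 + c = m·(c + rr + e), so c·(1 − m) = m·(rr + e) − 1.
Hence c = [m·(rr + e) − 1]/(1 − m) = [3.417 × (0.247 + 0) − 1] / (1 − 3.417) ≈ 0.064543.

0.0645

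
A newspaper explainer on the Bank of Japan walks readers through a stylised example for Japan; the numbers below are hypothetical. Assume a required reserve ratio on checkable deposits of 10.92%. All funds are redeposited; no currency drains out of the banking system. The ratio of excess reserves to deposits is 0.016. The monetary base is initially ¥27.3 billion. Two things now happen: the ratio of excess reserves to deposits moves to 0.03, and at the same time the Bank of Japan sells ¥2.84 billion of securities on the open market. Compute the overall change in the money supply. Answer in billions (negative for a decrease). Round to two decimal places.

-42.33 billion

Before: m₁ = 1 / (0.1092 + 0.016) ≈ 7.98722, MB₁ = 27.3, so M₁ = 7.98722 × 27.3 ≈ 218.0511 billion.
After: m₂ = 1 / (0.1092 + 0.03) ≈ 7.18391, MB₂ = 27.3 − 2.84 = 24.46, so M₂ = 7.18391 × 24.46 ≈ 175.7184 billion.
ΔM = M₂ − M₁ = 175.7184 − 218.0511 = -42.3327 billion.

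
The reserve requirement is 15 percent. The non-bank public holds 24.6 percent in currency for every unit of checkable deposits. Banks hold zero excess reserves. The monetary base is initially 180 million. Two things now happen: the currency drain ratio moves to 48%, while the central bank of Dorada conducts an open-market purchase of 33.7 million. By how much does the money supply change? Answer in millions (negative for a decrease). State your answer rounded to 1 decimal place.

-64.3 million

Before: m₁ = (1 + 0.246) / (0.15 + 0.246) ≈ 3.14646, MB₁ = 180, so M₁ = 3.14646 × 180 = 566.3628 million.
After: m₂ = (1 + 0.48) / (0.15 + 0.48) ≈ 2.34921, MB₂ = 180 + 33.7 = 213.7, so M₂ = 2.34921 × 213.7 ≈ 502.0262 million.
ΔM = M₂ − M₁ = 502.0262 − 566.3628 = -64.3366 million.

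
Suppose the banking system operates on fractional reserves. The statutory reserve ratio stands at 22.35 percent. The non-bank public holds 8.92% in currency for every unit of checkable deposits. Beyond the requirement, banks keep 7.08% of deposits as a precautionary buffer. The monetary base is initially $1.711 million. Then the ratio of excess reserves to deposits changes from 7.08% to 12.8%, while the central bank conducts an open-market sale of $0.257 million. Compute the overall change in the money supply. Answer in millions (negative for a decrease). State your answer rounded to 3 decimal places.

-1.266 million

Before: m₁ = (1 + 0.0892) / (0.2235 + 0.0708 + 0.0892) ≈ 2.84016, MB₁ = 1.711, so M₁ = 2.84016 × 1.711 ≈ 4.8595 million.
After: m₂ = (1 + 0.0892) / (0.2235 + 0.128 + 0.0892) ≈ 2.47152, MB₂ = 1.711 − 0.257 = 1.454, so M₂ = 2.47152 × 1.454 ≈ 3.5936 million.
ΔM = M₂ − M₁ = 3.5936 − 4.8595 = -1.2659 million.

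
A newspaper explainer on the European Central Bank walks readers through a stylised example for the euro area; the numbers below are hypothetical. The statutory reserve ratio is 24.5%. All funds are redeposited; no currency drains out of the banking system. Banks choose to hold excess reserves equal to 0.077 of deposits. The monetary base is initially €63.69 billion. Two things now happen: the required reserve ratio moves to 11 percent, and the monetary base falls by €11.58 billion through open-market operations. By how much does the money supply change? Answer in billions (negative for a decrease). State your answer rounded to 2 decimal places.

€80.87 billion

Before: m₁ = 1 / (0.245 + 0.077) ≈ 3.10559, MB₁ = 63.69, so M₁ = 3.10559 × 63.69 ≈ 197.795 billion.
After: m₂ = 1 / (0.11 + 0.077) ≈ 5.34759, MB₂ = 63.69 − 11.58 = 52.11, so M₂ = 5.34759 × 52.11 ≈ 278.6629 billion.
ΔM = M₂ − M₁ = 278.6629 − 197.795 = 80.8679 billion.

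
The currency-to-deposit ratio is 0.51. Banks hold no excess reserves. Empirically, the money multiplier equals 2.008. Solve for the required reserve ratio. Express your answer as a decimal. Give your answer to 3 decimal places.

Using m = 2.008. Since m = (1 + c)/(c + rr + e), the denominator satisfies c + rr + e = (1 + c)/m = (1 + 0.51) / 2.008 ≈ 0.751992.
With c = 0.51 and e = 0, the required reserve ratio is 0.751992 − 0.51 − 0 = 0.241992.

0.242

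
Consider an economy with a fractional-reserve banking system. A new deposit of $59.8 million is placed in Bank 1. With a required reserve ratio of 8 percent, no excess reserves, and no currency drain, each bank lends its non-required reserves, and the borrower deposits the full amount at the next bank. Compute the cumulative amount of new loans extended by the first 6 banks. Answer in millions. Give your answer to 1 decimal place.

Bank i lends (1 − rr)^i of the original deposit: Bank 1 lends 59.8·0.9200 = 55.0160, Bank 2 lends 59.8·0.9200² ≈ 50.6147, and so on.
Summing a geometric series: total = 59.8·[0.9200·(1 − 0.9200^6) / (1 − 0.9200)] ≈ 270.7097 million.

$270.7 million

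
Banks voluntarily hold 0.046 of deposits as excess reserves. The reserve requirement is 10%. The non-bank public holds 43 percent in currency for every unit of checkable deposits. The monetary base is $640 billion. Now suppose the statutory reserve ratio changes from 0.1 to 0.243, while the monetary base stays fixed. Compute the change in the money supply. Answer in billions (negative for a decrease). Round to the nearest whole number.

-316 billion

Initially m₁ = (1 + 0.43) / (0.1 + 0.046 + 0.43) ≈ 2.4826, so M₁ = 2.4826 × 640 = 1588.864 billion.
After the change m₂ = (1 + 0.43) / (0.243 + 0.046 + 0.43) ≈ 1.9889, so M₂ = 1.9889 × 640 = 1272.896 billion.
ΔM = M₂ − M₁ = 1272.896 − 1588.864 = -315.968 billion.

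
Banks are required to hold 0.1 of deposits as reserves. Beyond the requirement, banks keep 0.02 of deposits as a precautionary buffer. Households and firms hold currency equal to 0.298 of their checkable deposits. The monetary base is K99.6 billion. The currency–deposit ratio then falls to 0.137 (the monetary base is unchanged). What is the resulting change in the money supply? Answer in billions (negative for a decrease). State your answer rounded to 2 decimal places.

Initially m₁ = (1 + 0.298) / (0.1 + 0.02 + 0.298) ≈ 3.10526, so M₁ = 3.10526 × 99.6 ≈ 309.2839 billion.
After the change m₂ = (1 + 0.137) / (0.1 + 0.02 + 0.137) ≈ 4.42412, so M₂ = 4.42412 × 99.6 ≈ 440.6424 billion.
ΔM = M₂ − M₁ = 440.6424 − 309.2839 = 131.3585 billion.

K131.36 billion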